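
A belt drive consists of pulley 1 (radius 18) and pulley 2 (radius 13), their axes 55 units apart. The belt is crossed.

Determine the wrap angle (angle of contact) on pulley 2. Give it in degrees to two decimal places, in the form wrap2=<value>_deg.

wrap2=248.62_deg

crossed belt: β = asin((r1+r2)/C) = asin(31/55) = 34.3077°
wrap1 = wrap2 = π + 2β = 248.6153°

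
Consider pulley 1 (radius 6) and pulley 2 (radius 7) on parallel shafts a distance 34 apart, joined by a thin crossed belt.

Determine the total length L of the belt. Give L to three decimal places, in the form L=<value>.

L=113.875

crossed belt: β = asin((r1+r2)/C) = asin(13/34) = 22.4795°
wrap1 = wrap2 = π + 2β = 224.9590°
tangent length = C·cosβ = 31.4166
L = (r1+r2)·wrap + 2·C·cosβ = 13·3.9263 + 2·31.4166 = 113.8747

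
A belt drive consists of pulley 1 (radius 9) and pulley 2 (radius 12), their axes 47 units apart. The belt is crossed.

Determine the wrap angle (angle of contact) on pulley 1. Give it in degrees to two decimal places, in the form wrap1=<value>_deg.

wrap1=233.08_deg

crossed belt: β = asin((r1+r2)/C) = asin(21/47) = 26.5391°
wrap1 = wrap2 = π + 2β = 233.0782°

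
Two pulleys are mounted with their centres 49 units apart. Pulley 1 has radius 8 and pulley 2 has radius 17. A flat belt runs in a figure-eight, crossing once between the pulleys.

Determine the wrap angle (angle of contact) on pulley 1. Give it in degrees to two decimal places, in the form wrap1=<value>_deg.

wrap1=241.35_deg

crossed belt: β = asin((r1+r2)/C) = asin(25/49) = 30.6774°
wrap1 = wrap2 = π + 2β = 241.3548°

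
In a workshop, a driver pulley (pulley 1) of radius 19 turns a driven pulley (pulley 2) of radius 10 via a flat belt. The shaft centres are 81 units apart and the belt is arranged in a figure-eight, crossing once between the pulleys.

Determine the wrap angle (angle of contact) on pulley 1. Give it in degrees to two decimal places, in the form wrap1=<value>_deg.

wrap1=221.96_deg

crossed belt: β = asin((r1+r2)/C) = asin(29/81) = 20.9789°
wrap1 = wrap2 = π + 2β = 221.9579°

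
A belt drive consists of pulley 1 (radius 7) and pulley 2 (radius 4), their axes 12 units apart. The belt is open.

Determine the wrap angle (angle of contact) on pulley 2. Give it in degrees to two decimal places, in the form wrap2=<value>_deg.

wrap2=151.04_deg

open belt: β = asin((r2−r1)/C) = asin(-3/12) = -14.4775°
wrap1 = π − 2β = 208.9550°
wrap2 = π + 2β = 151.0450°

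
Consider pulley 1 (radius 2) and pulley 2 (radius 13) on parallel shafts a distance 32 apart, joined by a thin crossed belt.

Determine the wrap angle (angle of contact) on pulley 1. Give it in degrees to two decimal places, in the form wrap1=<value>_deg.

wrap1=235.91_deg

crossed belt: β = asin((r1+r2)/C) = asin(15/32) = 27.9532°
wrap1 = wrap2 = π + 2β = 235.9064°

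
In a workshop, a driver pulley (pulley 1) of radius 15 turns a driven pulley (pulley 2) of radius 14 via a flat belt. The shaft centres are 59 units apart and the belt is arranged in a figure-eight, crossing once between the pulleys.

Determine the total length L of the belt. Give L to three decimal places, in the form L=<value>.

crossed belt: β = asin((r1+r2)/C) = asin(29/59) = 29.4409°
wrap1 = wrap2 = π + 2β = 238.8818°
tangent length = C·cosβ = 51.3809
L = (r1+r2)·wrap + 2·C·cosβ = 29·4.1693 + 2·51.3809 = 223.6708

L=223.671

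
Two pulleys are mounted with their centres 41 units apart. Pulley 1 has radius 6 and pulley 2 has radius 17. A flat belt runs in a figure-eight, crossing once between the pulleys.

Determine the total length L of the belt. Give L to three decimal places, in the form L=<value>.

crossed belt: β = asin((r1+r2)/C) = asin(23/41) = 34.1233°
wrap1 = wrap2 = π + 2β = 248.2466°
tangent length = C·cosβ = 33.9411
L = (r1+r2)·wrap + 2·C·cosβ = 23·4.3327 + 2·33.9411 = 167.5348

L=167.535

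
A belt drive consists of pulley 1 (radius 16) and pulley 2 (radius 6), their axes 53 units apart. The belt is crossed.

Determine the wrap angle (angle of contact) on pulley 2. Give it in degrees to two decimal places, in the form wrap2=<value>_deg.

wrap2=229.05_deg

crossed belt: β = asin((r1+r2)/C) = asin(22/53) = 24.5253°
wrap1 = wrap2 = π + 2β = 229.0505°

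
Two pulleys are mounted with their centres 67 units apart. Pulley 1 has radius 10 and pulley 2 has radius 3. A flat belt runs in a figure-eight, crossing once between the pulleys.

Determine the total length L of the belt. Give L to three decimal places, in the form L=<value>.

crossed belt: β = asin((r1+r2)/C) = asin(13/67) = 11.1881°
wrap1 = wrap2 = π + 2β = 202.3761°
tangent length = C·cosβ = 65.7267
L = (r1+r2)·wrap + 2·C·cosβ = 13·3.5321 + 2·65.7267 = 177.3711

L=177.371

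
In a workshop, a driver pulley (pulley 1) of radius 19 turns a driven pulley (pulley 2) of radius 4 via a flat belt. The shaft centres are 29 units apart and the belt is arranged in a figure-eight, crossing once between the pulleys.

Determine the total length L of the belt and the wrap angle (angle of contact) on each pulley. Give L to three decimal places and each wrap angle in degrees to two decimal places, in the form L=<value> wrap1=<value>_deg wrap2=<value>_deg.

L=149.714 wrap1=284.95_deg wrap2=284.95_deg

crossed belt: β = asin((r1+r2)/C) = asin(23/29) = 52.4765°
wrap1 = wrap2 = π + 2β = 284.9530°
tangent length = C·cosβ = 17.6635
L = (r1+r2)·wrap + 2·C·cosβ = 23·4.9734 + 2·17.6635 = 149.7145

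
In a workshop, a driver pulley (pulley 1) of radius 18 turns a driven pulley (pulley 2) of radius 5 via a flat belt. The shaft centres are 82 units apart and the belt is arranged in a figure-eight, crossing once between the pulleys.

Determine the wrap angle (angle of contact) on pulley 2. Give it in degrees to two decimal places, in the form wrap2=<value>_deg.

wrap2=212.58_deg

crossed belt: β = asin((r1+r2)/C) = asin(23/82) = 16.2893°
wrap1 = wrap2 = π + 2β = 212.5786°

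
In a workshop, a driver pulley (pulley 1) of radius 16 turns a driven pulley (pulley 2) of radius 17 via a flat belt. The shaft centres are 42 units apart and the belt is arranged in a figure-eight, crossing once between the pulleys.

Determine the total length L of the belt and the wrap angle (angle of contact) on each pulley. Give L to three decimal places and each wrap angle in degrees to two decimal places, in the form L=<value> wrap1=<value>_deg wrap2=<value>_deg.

crossed belt: β = asin((r1+r2)/C) = asin(33/42) = 51.7868°
wrap1 = wrap2 = π + 2β = 283.5736°
tangent length = C·cosβ = 25.9808
L = (r1+r2)·wrap + 2·C·cosβ = 33·4.9493 + 2·25.9808 = 215.2882

L=215.288 wrap1=283.57_deg wrap2=283.57_deg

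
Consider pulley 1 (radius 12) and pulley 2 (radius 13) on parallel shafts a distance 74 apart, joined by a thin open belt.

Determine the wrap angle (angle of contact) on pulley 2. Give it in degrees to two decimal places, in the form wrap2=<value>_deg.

wrap2=181.55_deg

open belt: β = asin((r2−r1)/C) = asin(1/74) = 0.7743°
wrap1 = π − 2β = 178.4514°
wrap2 = π + 2β = 181.5486°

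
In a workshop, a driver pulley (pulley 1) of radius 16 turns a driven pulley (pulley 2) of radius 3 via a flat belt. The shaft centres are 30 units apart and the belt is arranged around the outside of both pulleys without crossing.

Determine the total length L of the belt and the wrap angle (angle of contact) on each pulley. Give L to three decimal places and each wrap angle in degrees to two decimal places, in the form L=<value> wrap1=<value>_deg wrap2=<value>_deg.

open belt: β = asin((r2−r1)/C) = asin(-13/30) = -25.6793°
wrap1 = π − 2β = 231.3586°
wrap2 = π + 2β = 128.6414°
tangent length = C·cosβ = 27.0370
L = r1·wrap1 + r2·wrap2 + 2·C·cosβ = 16·4.0380 + 3·2.2452 + 2·27.0370 = 125.4172

L=125.417 wrap1=231.36_deg wrap2=128.64_deg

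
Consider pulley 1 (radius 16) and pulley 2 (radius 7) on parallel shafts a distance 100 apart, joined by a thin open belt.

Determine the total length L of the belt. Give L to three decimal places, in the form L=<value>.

L=273.067

open belt: β = asin((r2−r1)/C) = asin(-9/100) = -5.1636°
wrap1 = π − 2β = 190.3272°
wrap2 = π + 2β = 169.6728°
tangent length = C·cosβ = 99.5942
L = r1·wrap1 + r2·wrap2 + 2·C·cosβ = 16·3.3218 + 7·2.9613 + 2·99.5942 = 273.0672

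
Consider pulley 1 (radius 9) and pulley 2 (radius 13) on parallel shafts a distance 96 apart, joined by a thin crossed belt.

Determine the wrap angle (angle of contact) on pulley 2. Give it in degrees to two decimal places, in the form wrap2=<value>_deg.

crossed belt: β = asin((r1+r2)/C) = asin(22/96) = 13.2480°
wrap1 = wrap2 = π + 2β = 206.4960°

wrap2=206.50_deg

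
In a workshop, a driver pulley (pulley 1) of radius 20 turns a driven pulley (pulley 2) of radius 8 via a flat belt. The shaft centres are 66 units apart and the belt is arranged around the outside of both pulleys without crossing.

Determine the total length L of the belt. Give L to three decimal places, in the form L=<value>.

open belt: β = asin((r2−r1)/C) = asin(-12/66) = -10.4757°
wrap1 = π − 2β = 200.9514°
wrap2 = π + 2β = 159.0486°
tangent length = C·cosβ = 64.8999
L = r1·wrap1 + r2·wrap2 + 2·C·cosβ = 20·3.5073 + 8·2.7759 + 2·64.8999 = 222.1525

L=222.152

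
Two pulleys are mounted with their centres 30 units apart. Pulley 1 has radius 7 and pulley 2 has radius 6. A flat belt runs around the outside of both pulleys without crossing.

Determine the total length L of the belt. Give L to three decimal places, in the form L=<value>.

open belt: β = asin((r2−r1)/C) = asin(-1/30) = -1.9102°
wrap1 = π − 2β = 183.8204°
wrap2 = π + 2β = 176.1796°
tangent length = C·cosβ = 29.9833
L = r1·wrap1 + r2·wrap2 + 2·C·cosβ = 7·3.2083 + 6·3.0749 + 2·29.9833 = 100.8740

L=100.874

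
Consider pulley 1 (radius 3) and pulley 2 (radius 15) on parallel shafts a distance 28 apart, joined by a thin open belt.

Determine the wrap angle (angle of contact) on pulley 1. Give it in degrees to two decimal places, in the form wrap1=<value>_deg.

wrap1=129.25_deg

open belt: β = asin((r2−r1)/C) = asin(12/28) = 25.3769°
wrap1 = π − 2β = 129.2461°
wrap2 = π + 2β = 230.7539°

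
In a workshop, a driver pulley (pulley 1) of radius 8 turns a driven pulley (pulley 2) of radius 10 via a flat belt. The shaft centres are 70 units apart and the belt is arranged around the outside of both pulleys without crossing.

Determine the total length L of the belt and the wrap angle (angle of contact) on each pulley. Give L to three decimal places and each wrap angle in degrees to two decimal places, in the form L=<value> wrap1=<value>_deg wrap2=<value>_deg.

L=196.606 wrap1=176.73_deg wrap2=183.27_deg

open belt: β = asin((r2−r1)/C) = asin(2/70) = 1.6372°
wrap1 = π − 2β = 176.7255°
wrap2 = π + 2β = 183.2745°
tangent length = C·cosβ = 69.9714
L = r1·wrap1 + r2·wrap2 + 2·C·cosβ = 8·3.0844 + 10·3.1987 + 2·69.9714 = 196.6058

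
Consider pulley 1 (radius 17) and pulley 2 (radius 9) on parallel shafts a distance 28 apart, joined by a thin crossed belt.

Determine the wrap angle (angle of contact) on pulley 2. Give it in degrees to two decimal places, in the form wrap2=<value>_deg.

crossed belt: β = asin((r1+r2)/C) = asin(26/28) = 68.2132°
wrap1 = wrap2 = π + 2β = 316.4264°

wrap2=316.43_deg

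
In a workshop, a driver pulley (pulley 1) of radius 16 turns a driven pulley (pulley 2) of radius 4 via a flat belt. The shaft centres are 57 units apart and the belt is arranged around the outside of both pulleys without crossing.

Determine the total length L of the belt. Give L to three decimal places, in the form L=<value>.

L=179.368

open belt: β = asin((r2−r1)/C) = asin(-12/57) = -12.1532°
wrap1 = π − 2β = 204.3064°
wrap2 = π + 2β = 155.6936°
tangent length = C·cosβ = 55.7225
L = r1·wrap1 + r2·wrap2 + 2·C·cosβ = 16·3.5658 + 4·2.7174 + 2·55.7225 = 179.3676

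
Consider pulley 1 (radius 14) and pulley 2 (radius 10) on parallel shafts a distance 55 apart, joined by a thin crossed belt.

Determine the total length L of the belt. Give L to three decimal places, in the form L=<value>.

L=196.048

crossed belt: β = asin((r1+r2)/C) = asin(24/55) = 25.8721°
wrap1 = wrap2 = π + 2β = 231.7442°
tangent length = C·cosβ = 49.4874
L = (r1+r2)·wrap + 2·C·cosβ = 24·4.0447 + 2·49.4874 = 196.0475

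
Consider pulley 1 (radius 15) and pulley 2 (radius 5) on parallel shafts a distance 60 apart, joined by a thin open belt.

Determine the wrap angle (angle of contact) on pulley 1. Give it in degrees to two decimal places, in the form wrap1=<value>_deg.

open belt: β = asin((r2−r1)/C) = asin(-10/60) = -9.5941°
wrap1 = π − 2β = 199.1881°
wrap2 = π + 2β = 160.8119°

wrap1=199.19_deg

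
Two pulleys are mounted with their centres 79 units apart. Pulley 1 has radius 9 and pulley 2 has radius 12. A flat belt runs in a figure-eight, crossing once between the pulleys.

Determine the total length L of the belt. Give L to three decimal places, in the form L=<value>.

L=229.589

crossed belt: β = asin((r1+r2)/C) = asin(21/79) = 15.4158°
wrap1 = wrap2 = π + 2β = 210.8317°
tangent length = C·cosβ = 76.1577
L = (r1+r2)·wrap + 2·C·cosβ = 21·3.6797 + 2·76.1577 = 229.5893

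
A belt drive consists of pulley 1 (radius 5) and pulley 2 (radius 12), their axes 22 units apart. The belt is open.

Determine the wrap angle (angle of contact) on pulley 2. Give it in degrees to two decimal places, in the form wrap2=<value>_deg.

open belt: β = asin((r2−r1)/C) = asin(7/22) = 18.5530°
wrap1 = π − 2β = 142.8940°
wrap2 = π + 2β = 217.1060°

wrap2=217.11_deg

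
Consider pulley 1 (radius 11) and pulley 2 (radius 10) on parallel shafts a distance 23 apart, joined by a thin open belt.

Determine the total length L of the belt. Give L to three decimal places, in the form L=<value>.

open belt: β = asin((r2−r1)/C) = asin(-1/23) = -2.4919°
wrap1 = π − 2β = 184.9838°
wrap2 = π + 2β = 175.0162°
tangent length = C·cosβ = 22.9783
L = r1·wrap1 + r2·wrap2 + 2·C·cosβ = 11·3.2286 + 10·3.0546 + 2·22.9783 = 112.0169

L=112.017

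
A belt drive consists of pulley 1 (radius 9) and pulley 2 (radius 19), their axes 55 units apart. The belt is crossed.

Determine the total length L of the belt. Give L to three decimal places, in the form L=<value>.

L=212.554

crossed belt: β = asin((r1+r2)/C) = asin(28/55) = 30.6033°
wrap1 = wrap2 = π + 2β = 241.2066°
tangent length = C·cosβ = 47.3392
L = (r1+r2)·wrap + 2·C·cosβ = 28·4.2098 + 2·47.3392 = 212.5542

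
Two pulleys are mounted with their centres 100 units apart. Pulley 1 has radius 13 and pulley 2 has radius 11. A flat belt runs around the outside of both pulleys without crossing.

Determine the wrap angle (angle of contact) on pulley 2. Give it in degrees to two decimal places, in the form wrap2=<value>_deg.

open belt: β = asin((r2−r1)/C) = asin(-2/100) = -1.1460°
wrap1 = π − 2β = 182.2920°
wrap2 = π + 2β = 177.7080°

wrap2=177.71_deg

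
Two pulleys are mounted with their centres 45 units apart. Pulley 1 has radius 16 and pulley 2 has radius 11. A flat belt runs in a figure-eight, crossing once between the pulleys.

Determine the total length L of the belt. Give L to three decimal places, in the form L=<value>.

crossed belt: β = asin((r1+r2)/C) = asin(27/45) = 36.8699°
wrap1 = wrap2 = π + 2β = 253.7398°
tangent length = C·cosβ = 36.0000
L = (r1+r2)·wrap + 2·C·cosβ = 27·4.4286 + 2·36.0000 = 191.5721

L=191.572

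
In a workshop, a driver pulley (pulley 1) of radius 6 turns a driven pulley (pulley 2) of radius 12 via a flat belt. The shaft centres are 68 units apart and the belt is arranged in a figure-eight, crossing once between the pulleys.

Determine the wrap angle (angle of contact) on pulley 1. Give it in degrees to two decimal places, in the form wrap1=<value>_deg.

crossed belt: β = asin((r1+r2)/C) = asin(18/68) = 15.3495°
wrap1 = wrap2 = π + 2β = 210.6990°

wrap1=210.70_deg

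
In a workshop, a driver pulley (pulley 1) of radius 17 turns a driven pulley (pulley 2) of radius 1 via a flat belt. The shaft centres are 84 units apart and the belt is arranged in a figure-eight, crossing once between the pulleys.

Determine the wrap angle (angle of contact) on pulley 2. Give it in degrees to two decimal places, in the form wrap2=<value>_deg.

wrap2=204.75_deg

crossed belt: β = asin((r1+r2)/C) = asin(18/84) = 12.3736°
wrap1 = wrap2 = π + 2β = 204.7473°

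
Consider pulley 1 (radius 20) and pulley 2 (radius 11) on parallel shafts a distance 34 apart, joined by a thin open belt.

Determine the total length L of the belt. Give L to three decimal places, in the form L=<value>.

open belt: β = asin((r2−r1)/C) = asin(-9/34) = -15.3495°
wrap1 = π − 2β = 210.6990°
wrap2 = π + 2β = 149.3010°
tangent length = C·cosβ = 32.7872
L = r1·wrap1 + r2·wrap2 + 2·C·cosβ = 20·3.6774 + 11·2.6058 + 2·32.7872 = 167.7859

L=167.786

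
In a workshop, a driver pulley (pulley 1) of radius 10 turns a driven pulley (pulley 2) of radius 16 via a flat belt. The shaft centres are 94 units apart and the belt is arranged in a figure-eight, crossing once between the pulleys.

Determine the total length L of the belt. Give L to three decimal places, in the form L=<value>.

L=276.920

crossed belt: β = asin((r1+r2)/C) = asin(26/94) = 16.0571°
wrap1 = wrap2 = π + 2β = 212.1143°
tangent length = C·cosβ = 90.3327
L = (r1+r2)·wrap + 2·C·cosβ = 26·3.7021 + 2·90.3327 = 276.9198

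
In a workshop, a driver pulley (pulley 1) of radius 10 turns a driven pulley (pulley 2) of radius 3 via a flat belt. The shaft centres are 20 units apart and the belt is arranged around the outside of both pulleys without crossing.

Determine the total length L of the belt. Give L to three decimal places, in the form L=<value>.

open belt: β = asin((r2−r1)/C) = asin(-7/20) = -20.4873°
wrap1 = π − 2β = 220.9746°
wrap2 = π + 2β = 139.0254°
tangent length = C·cosβ = 18.7350
L = r1·wrap1 + r2·wrap2 + 2·C·cosβ = 10·3.8567 + 3·2.4265 + 2·18.7350 = 83.3167

L=83.317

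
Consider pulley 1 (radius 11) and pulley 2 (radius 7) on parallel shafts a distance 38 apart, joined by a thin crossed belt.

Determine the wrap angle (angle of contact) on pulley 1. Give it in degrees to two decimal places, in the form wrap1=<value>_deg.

crossed belt: β = asin((r1+r2)/C) = asin(18/38) = 28.2737°
wrap1 = wrap2 = π + 2β = 236.5474°

wrap1=236.55_deg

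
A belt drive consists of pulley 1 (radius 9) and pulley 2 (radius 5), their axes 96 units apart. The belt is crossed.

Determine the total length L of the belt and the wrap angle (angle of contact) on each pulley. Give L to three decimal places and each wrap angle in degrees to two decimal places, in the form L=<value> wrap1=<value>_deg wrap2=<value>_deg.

crossed belt: β = asin((r1+r2)/C) = asin(14/96) = 8.3855°
wrap1 = wrap2 = π + 2β = 196.7711°
tangent length = C·cosβ = 94.9737
L = (r1+r2)·wrap + 2·C·cosβ = 14·3.4343 + 2·94.9737 = 238.0276

L=238.028 wrap1=196.77_deg wrap2=196.77_deg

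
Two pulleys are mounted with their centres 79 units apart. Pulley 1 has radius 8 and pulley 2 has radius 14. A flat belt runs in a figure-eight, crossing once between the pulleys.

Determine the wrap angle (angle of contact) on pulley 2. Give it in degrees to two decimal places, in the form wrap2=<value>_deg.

crossed belt: β = asin((r1+r2)/C) = asin(22/79) = 16.1696°
wrap1 = wrap2 = π + 2β = 212.3391°

wrap2=212.34_deg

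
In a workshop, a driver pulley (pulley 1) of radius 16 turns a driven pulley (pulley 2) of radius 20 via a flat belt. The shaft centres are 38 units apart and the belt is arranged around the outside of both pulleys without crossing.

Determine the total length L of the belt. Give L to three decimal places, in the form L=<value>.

L=189.519

open belt: β = asin((r2−r1)/C) = asin(4/38) = 6.0423°
wrap1 = π − 2β = 167.9153°
wrap2 = π + 2β = 192.0847°
tangent length = C·cosβ = 37.7889
L = r1·wrap1 + r2·wrap2 + 2·C·cosβ = 16·2.9307 + 20·3.3525 + 2·37.7889 = 189.5188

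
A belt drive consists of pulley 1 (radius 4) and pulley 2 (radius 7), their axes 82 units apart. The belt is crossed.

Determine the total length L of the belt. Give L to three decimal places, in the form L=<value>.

crossed belt: β = asin((r1+r2)/C) = asin(11/82) = 7.7093°
wrap1 = wrap2 = π + 2β = 195.4185°
tangent length = C·cosβ = 81.2588
L = (r1+r2)·wrap + 2·C·cosβ = 11·3.4107 + 2·81.2588 = 200.0354

L=200.035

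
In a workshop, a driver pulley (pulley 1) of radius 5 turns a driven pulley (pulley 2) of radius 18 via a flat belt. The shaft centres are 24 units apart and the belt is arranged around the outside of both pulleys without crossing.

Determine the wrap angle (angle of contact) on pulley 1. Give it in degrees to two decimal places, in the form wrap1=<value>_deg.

wrap1=114.41_deg

open belt: β = asin((r2−r1)/C) = asin(13/24) = 32.7972°
wrap1 = π − 2β = 114.4057°
wrap2 = π + 2β = 245.5943°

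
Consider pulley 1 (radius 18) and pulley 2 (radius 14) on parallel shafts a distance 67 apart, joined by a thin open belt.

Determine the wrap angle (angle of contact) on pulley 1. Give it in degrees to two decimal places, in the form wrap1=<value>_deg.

wrap1=186.85_deg

open belt: β = asin((r2−r1)/C) = asin(-4/67) = -3.4227°
wrap1 = π − 2β = 186.8454°
wrap2 = π + 2β = 173.1546°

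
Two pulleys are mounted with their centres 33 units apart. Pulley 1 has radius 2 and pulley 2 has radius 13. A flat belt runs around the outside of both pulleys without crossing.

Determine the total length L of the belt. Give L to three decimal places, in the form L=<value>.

open belt: β = asin((r2−r1)/C) = asin(11/33) = 19.4712°
wrap1 = π − 2β = 141.0576°
wrap2 = π + 2β = 218.9424°
tangent length = C·cosβ = 31.1127
L = r1·wrap1 + r2·wrap2 + 2·C·cosβ = 2·2.4619 + 13·3.8213 + 2·31.1127 = 116.8257

L=116.826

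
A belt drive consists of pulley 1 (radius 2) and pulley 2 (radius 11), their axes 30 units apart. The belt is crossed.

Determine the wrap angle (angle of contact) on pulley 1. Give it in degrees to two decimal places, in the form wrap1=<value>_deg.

crossed belt: β = asin((r1+r2)/C) = asin(13/30) = 25.6793°
wrap1 = wrap2 = π + 2β = 231.3586°

wrap1=231.36_deg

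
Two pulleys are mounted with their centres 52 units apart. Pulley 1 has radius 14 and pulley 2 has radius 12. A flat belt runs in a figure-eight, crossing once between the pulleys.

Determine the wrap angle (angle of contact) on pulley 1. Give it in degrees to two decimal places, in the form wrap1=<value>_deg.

wrap1=240.00_deg

crossed belt: β = asin((r1+r2)/C) = asin(26/52) = 30.0000°
wrap1 = wrap2 = π + 2β = 240.0000°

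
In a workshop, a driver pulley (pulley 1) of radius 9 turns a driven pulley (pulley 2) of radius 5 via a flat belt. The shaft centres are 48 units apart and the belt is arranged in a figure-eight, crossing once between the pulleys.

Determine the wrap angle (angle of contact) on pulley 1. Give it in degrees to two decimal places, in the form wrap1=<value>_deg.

crossed belt: β = asin((r1+r2)/C) = asin(14/48) = 16.9578°
wrap1 = wrap2 = π + 2β = 213.9155°

wrap1=213.92_deg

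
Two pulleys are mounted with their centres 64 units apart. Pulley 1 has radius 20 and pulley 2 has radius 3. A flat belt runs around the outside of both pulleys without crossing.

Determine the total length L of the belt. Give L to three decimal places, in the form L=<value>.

L=204.799

open belt: β = asin((r2−r1)/C) = asin(-17/64) = -15.4041°
wrap1 = π − 2β = 210.8082°
wrap2 = π + 2β = 149.1918°
tangent length = C·cosβ = 61.7009
L = r1·wrap1 + r2·wrap2 + 2·C·cosβ = 20·3.6793 + 3·2.6039 + 2·61.7009 = 204.7994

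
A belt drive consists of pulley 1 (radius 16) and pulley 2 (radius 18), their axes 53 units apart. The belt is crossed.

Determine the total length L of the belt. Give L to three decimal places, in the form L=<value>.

L=235.488

crossed belt: β = asin((r1+r2)/C) = asin(34/53) = 39.9045°
wrap1 = wrap2 = π + 2β = 259.8089°
tangent length = C·cosβ = 40.6571
L = (r1+r2)·wrap + 2·C·cosβ = 34·4.5345 + 2·40.6571 = 235.4879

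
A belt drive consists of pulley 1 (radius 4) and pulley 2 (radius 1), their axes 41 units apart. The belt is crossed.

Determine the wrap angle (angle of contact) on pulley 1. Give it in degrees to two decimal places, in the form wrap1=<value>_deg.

crossed belt: β = asin((r1+r2)/C) = asin(5/41) = 7.0047°
wrap1 = wrap2 = π + 2β = 194.0095°

wrap1=194.01_deg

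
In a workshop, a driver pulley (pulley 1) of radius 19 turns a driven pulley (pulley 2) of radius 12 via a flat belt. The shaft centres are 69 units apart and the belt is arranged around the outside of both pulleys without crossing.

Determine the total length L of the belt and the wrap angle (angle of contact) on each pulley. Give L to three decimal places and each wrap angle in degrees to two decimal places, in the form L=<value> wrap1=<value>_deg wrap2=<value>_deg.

L=236.100 wrap1=191.65_deg wrap2=168.35_deg

open belt: β = asin((r2−r1)/C) = asin(-7/69) = -5.8226°
wrap1 = π − 2β = 191.6453°
wrap2 = π + 2β = 168.3547°
tangent length = C·cosβ = 68.6440
L = r1·wrap1 + r2·wrap2 + 2·C·cosβ = 19·3.3448 + 12·2.9383 + 2·68.6440 = 236.1001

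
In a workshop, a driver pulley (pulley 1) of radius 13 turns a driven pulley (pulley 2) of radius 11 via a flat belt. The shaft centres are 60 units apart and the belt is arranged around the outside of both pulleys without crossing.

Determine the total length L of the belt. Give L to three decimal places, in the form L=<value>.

open belt: β = asin((r2−r1)/C) = asin(-2/60) = -1.9102°
wrap1 = π − 2β = 183.8204°
wrap2 = π + 2β = 176.1796°
tangent length = C·cosβ = 59.9667
L = r1·wrap1 + r2·wrap2 + 2·C·cosβ = 13·3.2083 + 11·3.0749 + 2·59.9667 = 195.4649

L=195.465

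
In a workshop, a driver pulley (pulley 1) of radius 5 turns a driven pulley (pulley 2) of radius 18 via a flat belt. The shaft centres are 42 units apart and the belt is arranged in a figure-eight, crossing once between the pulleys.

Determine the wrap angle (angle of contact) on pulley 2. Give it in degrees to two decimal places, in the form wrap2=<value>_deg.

crossed belt: β = asin((r1+r2)/C) = asin(23/42) = 33.2038°
wrap1 = wrap2 = π + 2β = 246.4076°

wrap2=246.41_deg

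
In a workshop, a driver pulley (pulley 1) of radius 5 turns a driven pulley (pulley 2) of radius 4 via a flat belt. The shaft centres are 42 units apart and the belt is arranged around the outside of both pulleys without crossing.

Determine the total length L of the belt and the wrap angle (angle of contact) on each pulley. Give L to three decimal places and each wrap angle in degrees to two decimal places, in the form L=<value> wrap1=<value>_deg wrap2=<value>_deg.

open belt: β = asin((r2−r1)/C) = asin(-1/42) = -1.3643°
wrap1 = π − 2β = 182.7286°
wrap2 = π + 2β = 177.2714°
tangent length = C·cosβ = 41.9881
L = r1·wrap1 + r2·wrap2 + 2·C·cosβ = 5·3.1892 + 4·3.0940 + 2·41.9881 = 112.2981

L=112.298 wrap1=182.73_deg wrap2=177.27_deg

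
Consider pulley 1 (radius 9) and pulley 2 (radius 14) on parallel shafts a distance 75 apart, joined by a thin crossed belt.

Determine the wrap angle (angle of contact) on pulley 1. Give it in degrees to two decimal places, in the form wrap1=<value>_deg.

crossed belt: β = asin((r1+r2)/C) = asin(23/75) = 17.8585°
wrap1 = wrap2 = π + 2β = 215.7169°

wrap1=215.72_deg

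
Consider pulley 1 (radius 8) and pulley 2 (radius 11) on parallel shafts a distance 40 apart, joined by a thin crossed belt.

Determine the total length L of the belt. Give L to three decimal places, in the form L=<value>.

L=148.898

crossed belt: β = asin((r1+r2)/C) = asin(19/40) = 28.3594°
wrap1 = wrap2 = π + 2β = 236.7187°
tangent length = C·cosβ = 35.1994
L = (r1+r2)·wrap + 2·C·cosβ = 19·4.1315 + 2·35.1994 = 148.8978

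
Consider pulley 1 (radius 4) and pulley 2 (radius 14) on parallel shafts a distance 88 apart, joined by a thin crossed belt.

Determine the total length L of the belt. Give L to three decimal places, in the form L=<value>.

L=236.243

crossed belt: β = asin((r1+r2)/C) = asin(18/88) = 11.8029°
wrap1 = wrap2 = π + 2β = 203.6058°
tangent length = C·cosβ = 86.1394
L = (r1+r2)·wrap + 2·C·cosβ = 18·3.5536 + 2·86.1394 = 236.2435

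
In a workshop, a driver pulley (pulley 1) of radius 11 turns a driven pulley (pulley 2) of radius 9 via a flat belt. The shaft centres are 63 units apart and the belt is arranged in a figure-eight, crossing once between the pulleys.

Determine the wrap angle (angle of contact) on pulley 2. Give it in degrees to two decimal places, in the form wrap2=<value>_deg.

crossed belt: β = asin((r1+r2)/C) = asin(20/63) = 18.5094°
wrap1 = wrap2 = π + 2β = 217.0188°

wrap2=217.02_deg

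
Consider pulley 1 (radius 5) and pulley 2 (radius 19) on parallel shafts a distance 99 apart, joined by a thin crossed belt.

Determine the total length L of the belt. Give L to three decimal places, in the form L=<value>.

crossed belt: β = asin((r1+r2)/C) = asin(24/99) = 14.0297°
wrap1 = wrap2 = π + 2β = 208.0593°
tangent length = C·cosβ = 96.0469
L = (r1+r2)·wrap + 2·C·cosβ = 24·3.6313 + 2·96.0469 = 279.2454

L=279.245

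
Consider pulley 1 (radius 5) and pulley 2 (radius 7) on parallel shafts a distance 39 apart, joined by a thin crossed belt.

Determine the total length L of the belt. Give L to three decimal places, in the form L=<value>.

L=119.421

crossed belt: β = asin((r1+r2)/C) = asin(12/39) = 17.9202°
wrap1 = wrap2 = π + 2β = 215.8404°
tangent length = C·cosβ = 37.1080
L = (r1+r2)·wrap + 2·C·cosβ = 12·3.7671 + 2·37.1080 = 119.4214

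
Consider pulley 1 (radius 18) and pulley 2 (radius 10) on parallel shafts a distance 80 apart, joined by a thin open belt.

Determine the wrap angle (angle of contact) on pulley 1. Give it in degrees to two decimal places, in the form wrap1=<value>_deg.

wrap1=191.48_deg

open belt: β = asin((r2−r1)/C) = asin(-8/80) = -5.7392°
wrap1 = π − 2β = 191.4783°
wrap2 = π + 2β = 168.5217°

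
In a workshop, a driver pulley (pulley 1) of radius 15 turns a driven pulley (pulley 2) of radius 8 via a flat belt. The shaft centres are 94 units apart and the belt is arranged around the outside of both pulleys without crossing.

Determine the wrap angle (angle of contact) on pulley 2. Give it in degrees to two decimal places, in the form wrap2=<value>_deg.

wrap2=171.46_deg

open belt: β = asin((r2−r1)/C) = asin(-7/94) = -4.2707°
wrap1 = π − 2β = 188.5413°
wrap2 = π + 2β = 171.4587°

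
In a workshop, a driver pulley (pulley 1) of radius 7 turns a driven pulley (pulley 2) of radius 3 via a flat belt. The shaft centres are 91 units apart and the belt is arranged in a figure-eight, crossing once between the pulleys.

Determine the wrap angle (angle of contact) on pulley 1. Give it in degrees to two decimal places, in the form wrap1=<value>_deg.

wrap1=192.62_deg

crossed belt: β = asin((r1+r2)/C) = asin(10/91) = 6.3090°
wrap1 = wrap2 = π + 2β = 192.6180°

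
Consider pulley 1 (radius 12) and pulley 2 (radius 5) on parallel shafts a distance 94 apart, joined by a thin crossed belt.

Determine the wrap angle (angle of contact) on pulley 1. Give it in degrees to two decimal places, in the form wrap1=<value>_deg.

crossed belt: β = asin((r1+r2)/C) = asin(17/94) = 10.4193°
wrap1 = wrap2 = π + 2β = 200.8387°

wrap1=200.84_deg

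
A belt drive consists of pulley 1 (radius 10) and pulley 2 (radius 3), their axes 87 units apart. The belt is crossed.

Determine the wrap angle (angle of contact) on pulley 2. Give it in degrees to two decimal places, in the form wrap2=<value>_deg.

wrap2=197.19_deg

crossed belt: β = asin((r1+r2)/C) = asin(13/87) = 8.5936°
wrap1 = wrap2 = π + 2β = 197.1872°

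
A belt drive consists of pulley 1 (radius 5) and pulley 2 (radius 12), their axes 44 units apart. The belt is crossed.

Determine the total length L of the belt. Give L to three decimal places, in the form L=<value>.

crossed belt: β = asin((r1+r2)/C) = asin(17/44) = 22.7284°
wrap1 = wrap2 = π + 2β = 225.4568°
tangent length = C·cosβ = 40.5832
L = (r1+r2)·wrap + 2·C·cosβ = 17·3.9350 + 2·40.5832 = 148.0609

L=148.061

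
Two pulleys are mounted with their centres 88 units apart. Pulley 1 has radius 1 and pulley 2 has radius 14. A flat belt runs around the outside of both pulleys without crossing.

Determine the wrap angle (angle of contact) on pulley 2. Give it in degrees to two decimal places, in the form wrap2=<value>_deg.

wrap2=196.99_deg

open belt: β = asin((r2−r1)/C) = asin(13/88) = 8.4952°
wrap1 = π − 2β = 163.0095°
wrap2 = π + 2β = 196.9905°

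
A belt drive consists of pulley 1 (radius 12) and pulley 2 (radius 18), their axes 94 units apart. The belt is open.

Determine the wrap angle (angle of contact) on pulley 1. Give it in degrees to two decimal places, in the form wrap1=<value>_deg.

open belt: β = asin((r2−r1)/C) = asin(6/94) = 3.6597°
wrap1 = π − 2β = 172.6807°
wrap2 = π + 2β = 187.3193°

wrap1=172.68_deg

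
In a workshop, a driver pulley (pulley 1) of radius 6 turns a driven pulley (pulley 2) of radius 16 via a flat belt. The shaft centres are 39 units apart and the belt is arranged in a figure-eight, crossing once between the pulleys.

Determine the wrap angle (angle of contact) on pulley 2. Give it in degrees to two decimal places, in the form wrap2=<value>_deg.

wrap2=248.68_deg

crossed belt: β = asin((r1+r2)/C) = asin(22/39) = 34.3400°
wrap1 = wrap2 = π + 2β = 248.6800°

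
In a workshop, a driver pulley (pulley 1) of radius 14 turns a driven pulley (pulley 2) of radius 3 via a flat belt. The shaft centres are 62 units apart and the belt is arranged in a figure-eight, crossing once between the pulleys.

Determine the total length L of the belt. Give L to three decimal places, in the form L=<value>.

crossed belt: β = asin((r1+r2)/C) = asin(17/62) = 15.9140°
wrap1 = wrap2 = π + 2β = 211.8279°
tangent length = C·cosβ = 59.6238
L = (r1+r2)·wrap + 2·C·cosβ = 17·3.6971 + 2·59.6238 = 182.0983

L=182.098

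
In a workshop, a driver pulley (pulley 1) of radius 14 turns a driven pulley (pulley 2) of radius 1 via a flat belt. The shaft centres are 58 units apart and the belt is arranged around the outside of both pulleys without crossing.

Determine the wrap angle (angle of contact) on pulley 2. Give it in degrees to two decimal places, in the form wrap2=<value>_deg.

open belt: β = asin((r2−r1)/C) = asin(-13/58) = -12.9522°
wrap1 = π − 2β = 205.9044°
wrap2 = π + 2β = 154.0956°

wrap2=154.10_deg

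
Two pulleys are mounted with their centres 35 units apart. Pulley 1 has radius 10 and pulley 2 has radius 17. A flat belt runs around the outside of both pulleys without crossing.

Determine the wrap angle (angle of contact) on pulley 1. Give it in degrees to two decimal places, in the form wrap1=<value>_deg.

open belt: β = asin((r2−r1)/C) = asin(7/35) = 11.5370°
wrap1 = π − 2β = 156.9261°
wrap2 = π + 2β = 203.0739°

wrap1=156.93_deg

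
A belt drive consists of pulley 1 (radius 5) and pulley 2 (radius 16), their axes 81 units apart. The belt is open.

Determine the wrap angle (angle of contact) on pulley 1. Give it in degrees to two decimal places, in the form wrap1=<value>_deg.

open belt: β = asin((r2−r1)/C) = asin(11/81) = 7.8050°
wrap1 = π − 2β = 164.3899°
wrap2 = π + 2β = 195.6101°

wrap1=164.39_deg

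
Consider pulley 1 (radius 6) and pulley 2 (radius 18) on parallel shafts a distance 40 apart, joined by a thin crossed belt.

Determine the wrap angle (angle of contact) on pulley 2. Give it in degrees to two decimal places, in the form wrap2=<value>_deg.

crossed belt: β = asin((r1+r2)/C) = asin(24/40) = 36.8699°
wrap1 = wrap2 = π + 2β = 253.7398°

wrap2=253.74_deg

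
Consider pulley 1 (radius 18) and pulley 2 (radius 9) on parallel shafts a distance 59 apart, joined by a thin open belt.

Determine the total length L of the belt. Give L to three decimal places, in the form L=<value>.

open belt: β = asin((r2−r1)/C) = asin(-9/59) = -8.7743°
wrap1 = π − 2β = 197.5486°
wrap2 = π + 2β = 162.4514°
tangent length = C·cosβ = 58.3095
L = r1·wrap1 + r2·wrap2 + 2·C·cosβ = 18·3.4479 + 9·2.8353 + 2·58.3095 = 204.1986

L=204.199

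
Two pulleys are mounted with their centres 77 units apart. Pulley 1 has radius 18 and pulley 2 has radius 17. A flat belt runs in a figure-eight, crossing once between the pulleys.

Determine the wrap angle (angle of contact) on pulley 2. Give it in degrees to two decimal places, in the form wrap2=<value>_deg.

crossed belt: β = asin((r1+r2)/C) = asin(35/77) = 27.0357°
wrap1 = wrap2 = π + 2β = 234.0714°

wrap2=234.07_deg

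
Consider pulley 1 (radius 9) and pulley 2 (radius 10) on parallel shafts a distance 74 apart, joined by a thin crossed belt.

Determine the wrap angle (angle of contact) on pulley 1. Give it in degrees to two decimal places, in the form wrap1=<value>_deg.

crossed belt: β = asin((r1+r2)/C) = asin(19/74) = 14.8777°
wrap1 = wrap2 = π + 2β = 209.7554°

wrap1=209.76_deg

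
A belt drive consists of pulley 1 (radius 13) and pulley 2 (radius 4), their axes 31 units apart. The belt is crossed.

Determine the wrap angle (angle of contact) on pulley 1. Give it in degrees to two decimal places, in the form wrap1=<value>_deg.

wrap1=246.51_deg

crossed belt: β = asin((r1+r2)/C) = asin(17/31) = 33.2564°
wrap1 = wrap2 = π + 2β = 246.5129°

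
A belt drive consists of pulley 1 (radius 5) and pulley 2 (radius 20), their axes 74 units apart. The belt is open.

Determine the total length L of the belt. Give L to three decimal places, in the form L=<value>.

L=229.591

open belt: β = asin((r2−r1)/C) = asin(15/74) = 11.6951°
wrap1 = π − 2β = 156.6099°
wrap2 = π + 2β = 203.3901°
tangent length = C·cosβ = 72.4638
L = r1·wrap1 + r2·wrap2 + 2·C·cosβ = 5·2.7334 + 20·3.5498 + 2·72.4638 = 229.5909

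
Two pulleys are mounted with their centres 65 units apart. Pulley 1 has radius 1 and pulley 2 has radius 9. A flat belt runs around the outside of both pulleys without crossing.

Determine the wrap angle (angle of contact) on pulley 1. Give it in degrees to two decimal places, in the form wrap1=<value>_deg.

wrap1=165.86_deg

open belt: β = asin((r2−r1)/C) = asin(8/65) = 7.0697°
wrap1 = π − 2β = 165.8606°
wrap2 = π + 2β = 194.1394°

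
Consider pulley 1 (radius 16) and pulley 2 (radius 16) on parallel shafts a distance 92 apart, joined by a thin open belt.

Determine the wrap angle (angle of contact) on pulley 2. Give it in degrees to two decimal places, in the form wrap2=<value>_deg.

wrap2=180.00_deg

open belt: β = asin((r2−r1)/C) = asin(0/92) = 0.0000°
wrap1 = π − 2β = 180.0000°
wrap2 = π + 2β = 180.0000°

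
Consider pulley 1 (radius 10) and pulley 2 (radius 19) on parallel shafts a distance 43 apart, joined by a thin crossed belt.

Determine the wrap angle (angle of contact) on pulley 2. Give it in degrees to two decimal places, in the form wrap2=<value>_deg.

crossed belt: β = asin((r1+r2)/C) = asin(29/43) = 42.4090°
wrap1 = wrap2 = π + 2β = 264.8180°

wrap2=264.82_deg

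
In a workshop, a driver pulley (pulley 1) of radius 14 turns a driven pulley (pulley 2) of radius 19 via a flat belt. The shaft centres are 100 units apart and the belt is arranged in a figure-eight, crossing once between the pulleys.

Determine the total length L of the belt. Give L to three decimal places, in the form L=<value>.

L=314.665

crossed belt: β = asin((r1+r2)/C) = asin(33/100) = 19.2688°
wrap1 = wrap2 = π + 2β = 218.5376°
tangent length = C·cosβ = 94.3981
L = (r1+r2)·wrap + 2·C·cosβ = 33·3.8142 + 2·94.3981 = 314.6648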